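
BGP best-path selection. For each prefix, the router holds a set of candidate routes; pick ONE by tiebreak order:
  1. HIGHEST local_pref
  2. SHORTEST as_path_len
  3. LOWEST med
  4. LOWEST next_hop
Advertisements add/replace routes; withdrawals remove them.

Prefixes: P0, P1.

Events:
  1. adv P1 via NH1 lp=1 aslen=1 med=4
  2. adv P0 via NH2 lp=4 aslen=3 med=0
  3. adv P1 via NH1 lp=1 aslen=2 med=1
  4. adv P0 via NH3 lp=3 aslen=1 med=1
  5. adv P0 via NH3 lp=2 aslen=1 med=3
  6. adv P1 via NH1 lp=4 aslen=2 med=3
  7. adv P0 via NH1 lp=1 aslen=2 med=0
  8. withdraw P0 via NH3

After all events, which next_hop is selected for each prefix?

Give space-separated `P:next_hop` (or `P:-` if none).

Op 1: best P0=- P1=NH1
Op 2: best P0=NH2 P1=NH1
Op 3: best P0=NH2 P1=NH1
Op 4: best P0=NH2 P1=NH1
Op 5: best P0=NH2 P1=NH1
Op 6: best P0=NH2 P1=NH1
Op 7: best P0=NH2 P1=NH1
Op 8: best P0=NH2 P1=NH1

Answer: P0:NH2 P1:NH1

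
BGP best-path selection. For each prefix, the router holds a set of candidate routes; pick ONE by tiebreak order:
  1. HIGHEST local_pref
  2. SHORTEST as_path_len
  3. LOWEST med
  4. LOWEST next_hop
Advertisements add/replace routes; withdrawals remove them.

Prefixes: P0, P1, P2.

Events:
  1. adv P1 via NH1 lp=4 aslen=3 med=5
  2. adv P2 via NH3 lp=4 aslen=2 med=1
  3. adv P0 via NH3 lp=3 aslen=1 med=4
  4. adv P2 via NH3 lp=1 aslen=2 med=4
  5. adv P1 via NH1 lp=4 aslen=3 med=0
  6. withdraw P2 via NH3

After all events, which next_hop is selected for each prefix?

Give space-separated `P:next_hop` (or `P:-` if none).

Op 1: best P0=- P1=NH1 P2=-
Op 2: best P0=- P1=NH1 P2=NH3
Op 3: best P0=NH3 P1=NH1 P2=NH3
Op 4: best P0=NH3 P1=NH1 P2=NH3
Op 5: best P0=NH3 P1=NH1 P2=NH3
Op 6: best P0=NH3 P1=NH1 P2=-

Answer: P0:NH3 P1:NH1 P2:-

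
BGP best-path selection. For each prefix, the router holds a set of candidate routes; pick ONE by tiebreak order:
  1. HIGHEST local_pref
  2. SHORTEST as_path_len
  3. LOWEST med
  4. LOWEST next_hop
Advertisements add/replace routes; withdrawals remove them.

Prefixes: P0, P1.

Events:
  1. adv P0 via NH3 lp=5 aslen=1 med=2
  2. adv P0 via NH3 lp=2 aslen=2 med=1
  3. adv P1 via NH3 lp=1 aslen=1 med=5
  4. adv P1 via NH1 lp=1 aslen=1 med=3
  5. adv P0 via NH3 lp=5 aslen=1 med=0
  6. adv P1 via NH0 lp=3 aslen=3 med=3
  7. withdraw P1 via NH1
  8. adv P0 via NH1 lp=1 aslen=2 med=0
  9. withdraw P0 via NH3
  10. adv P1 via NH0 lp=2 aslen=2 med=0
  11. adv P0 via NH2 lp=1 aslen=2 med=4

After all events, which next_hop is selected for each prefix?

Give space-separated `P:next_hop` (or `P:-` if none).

Answer: P0:NH1 P1:NH0

Derivation:
Op 1: best P0=NH3 P1=-
Op 2: best P0=NH3 P1=-
Op 3: best P0=NH3 P1=NH3
Op 4: best P0=NH3 P1=NH1
Op 5: best P0=NH3 P1=NH1
Op 6: best P0=NH3 P1=NH0
Op 7: best P0=NH3 P1=NH0
Op 8: best P0=NH3 P1=NH0
Op 9: best P0=NH1 P1=NH0
Op 10: best P0=NH1 P1=NH0
Op 11: best P0=NH1 P1=NH0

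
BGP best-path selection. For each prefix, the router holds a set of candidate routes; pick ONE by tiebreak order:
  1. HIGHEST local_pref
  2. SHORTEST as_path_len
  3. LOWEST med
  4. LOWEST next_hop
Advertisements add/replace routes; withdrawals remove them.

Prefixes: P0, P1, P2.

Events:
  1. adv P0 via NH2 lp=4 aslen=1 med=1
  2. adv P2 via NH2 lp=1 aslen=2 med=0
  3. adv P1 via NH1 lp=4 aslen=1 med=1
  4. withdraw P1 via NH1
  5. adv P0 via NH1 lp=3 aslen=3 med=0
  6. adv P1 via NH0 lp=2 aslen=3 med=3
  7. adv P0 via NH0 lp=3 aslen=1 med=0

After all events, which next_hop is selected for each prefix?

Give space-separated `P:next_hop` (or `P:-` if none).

Answer: P0:NH2 P1:NH0 P2:NH2

Derivation:
Op 1: best P0=NH2 P1=- P2=-
Op 2: best P0=NH2 P1=- P2=NH2
Op 3: best P0=NH2 P1=NH1 P2=NH2
Op 4: best P0=NH2 P1=- P2=NH2
Op 5: best P0=NH2 P1=- P2=NH2
Op 6: best P0=NH2 P1=NH0 P2=NH2
Op 7: best P0=NH2 P1=NH0 P2=NH2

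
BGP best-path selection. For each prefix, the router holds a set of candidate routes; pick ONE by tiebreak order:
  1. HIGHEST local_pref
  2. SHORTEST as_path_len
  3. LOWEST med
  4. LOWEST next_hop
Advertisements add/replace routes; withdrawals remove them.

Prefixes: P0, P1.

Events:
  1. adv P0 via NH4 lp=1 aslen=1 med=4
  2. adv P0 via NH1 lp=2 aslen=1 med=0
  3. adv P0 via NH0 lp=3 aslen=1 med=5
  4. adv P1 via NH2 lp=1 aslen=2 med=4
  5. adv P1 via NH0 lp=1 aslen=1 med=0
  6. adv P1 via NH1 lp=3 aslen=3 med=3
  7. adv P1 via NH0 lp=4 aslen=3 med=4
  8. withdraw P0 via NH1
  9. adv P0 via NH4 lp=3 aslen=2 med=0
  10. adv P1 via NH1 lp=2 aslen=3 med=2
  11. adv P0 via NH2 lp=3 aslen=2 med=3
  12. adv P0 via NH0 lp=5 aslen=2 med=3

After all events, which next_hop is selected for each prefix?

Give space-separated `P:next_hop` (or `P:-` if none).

Answer: P0:NH0 P1:NH0

Derivation:
Op 1: best P0=NH4 P1=-
Op 2: best P0=NH1 P1=-
Op 3: best P0=NH0 P1=-
Op 4: best P0=NH0 P1=NH2
Op 5: best P0=NH0 P1=NH0
Op 6: best P0=NH0 P1=NH1
Op 7: best P0=NH0 P1=NH0
Op 8: best P0=NH0 P1=NH0
Op 9: best P0=NH0 P1=NH0
Op 10: best P0=NH0 P1=NH0
Op 11: best P0=NH0 P1=NH0
Op 12: best P0=NH0 P1=NH0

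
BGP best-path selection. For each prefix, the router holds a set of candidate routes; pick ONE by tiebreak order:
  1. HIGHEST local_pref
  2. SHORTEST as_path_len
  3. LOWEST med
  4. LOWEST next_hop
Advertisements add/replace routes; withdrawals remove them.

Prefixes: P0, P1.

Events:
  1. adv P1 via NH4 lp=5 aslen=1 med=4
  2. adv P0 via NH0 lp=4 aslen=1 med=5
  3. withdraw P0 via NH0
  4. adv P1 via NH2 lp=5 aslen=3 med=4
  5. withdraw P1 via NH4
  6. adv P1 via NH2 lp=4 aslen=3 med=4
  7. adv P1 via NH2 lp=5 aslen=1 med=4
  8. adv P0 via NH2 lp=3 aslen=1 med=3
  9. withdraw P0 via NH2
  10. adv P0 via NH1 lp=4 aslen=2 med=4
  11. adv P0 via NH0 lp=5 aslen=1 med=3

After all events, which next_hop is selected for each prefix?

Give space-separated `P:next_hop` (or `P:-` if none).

Answer: P0:NH0 P1:NH2

Derivation:
Op 1: best P0=- P1=NH4
Op 2: best P0=NH0 P1=NH4
Op 3: best P0=- P1=NH4
Op 4: best P0=- P1=NH4
Op 5: best P0=- P1=NH2
Op 6: best P0=- P1=NH2
Op 7: best P0=- P1=NH2
Op 8: best P0=NH2 P1=NH2
Op 9: best P0=- P1=NH2
Op 10: best P0=NH1 P1=NH2
Op 11: best P0=NH0 P1=NH2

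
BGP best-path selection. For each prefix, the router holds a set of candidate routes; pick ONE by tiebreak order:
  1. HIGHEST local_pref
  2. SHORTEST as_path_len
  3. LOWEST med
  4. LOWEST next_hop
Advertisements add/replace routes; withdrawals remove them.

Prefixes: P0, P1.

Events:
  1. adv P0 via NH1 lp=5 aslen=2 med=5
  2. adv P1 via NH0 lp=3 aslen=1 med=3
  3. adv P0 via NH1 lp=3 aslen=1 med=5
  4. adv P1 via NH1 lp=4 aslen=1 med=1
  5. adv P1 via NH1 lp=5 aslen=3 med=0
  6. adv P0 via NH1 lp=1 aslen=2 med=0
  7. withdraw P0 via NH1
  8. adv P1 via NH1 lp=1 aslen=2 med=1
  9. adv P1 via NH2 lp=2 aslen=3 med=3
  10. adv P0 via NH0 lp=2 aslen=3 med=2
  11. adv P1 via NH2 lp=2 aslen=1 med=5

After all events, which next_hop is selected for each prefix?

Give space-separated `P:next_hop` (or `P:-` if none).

Answer: P0:NH0 P1:NH0

Derivation:
Op 1: best P0=NH1 P1=-
Op 2: best P0=NH1 P1=NH0
Op 3: best P0=NH1 P1=NH0
Op 4: best P0=NH1 P1=NH1
Op 5: best P0=NH1 P1=NH1
Op 6: best P0=NH1 P1=NH1
Op 7: best P0=- P1=NH1
Op 8: best P0=- P1=NH0
Op 9: best P0=- P1=NH0
Op 10: best P0=NH0 P1=NH0
Op 11: best P0=NH0 P1=NH0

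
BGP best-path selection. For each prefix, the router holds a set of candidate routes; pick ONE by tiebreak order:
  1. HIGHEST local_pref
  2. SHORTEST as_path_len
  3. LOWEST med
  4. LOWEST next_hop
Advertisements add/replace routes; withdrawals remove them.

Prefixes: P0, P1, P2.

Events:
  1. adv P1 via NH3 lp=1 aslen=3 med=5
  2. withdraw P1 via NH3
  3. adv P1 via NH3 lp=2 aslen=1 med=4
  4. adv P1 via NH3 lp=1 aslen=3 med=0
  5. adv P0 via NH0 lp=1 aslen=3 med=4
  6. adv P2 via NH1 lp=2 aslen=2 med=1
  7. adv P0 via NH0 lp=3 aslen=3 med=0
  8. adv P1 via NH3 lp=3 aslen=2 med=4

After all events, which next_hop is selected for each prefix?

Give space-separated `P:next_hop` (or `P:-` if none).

Answer: P0:NH0 P1:NH3 P2:NH1

Derivation:
Op 1: best P0=- P1=NH3 P2=-
Op 2: best P0=- P1=- P2=-
Op 3: best P0=- P1=NH3 P2=-
Op 4: best P0=- P1=NH3 P2=-
Op 5: best P0=NH0 P1=NH3 P2=-
Op 6: best P0=NH0 P1=NH3 P2=NH1
Op 7: best P0=NH0 P1=NH3 P2=NH1
Op 8: best P0=NH0 P1=NH3 P2=NH1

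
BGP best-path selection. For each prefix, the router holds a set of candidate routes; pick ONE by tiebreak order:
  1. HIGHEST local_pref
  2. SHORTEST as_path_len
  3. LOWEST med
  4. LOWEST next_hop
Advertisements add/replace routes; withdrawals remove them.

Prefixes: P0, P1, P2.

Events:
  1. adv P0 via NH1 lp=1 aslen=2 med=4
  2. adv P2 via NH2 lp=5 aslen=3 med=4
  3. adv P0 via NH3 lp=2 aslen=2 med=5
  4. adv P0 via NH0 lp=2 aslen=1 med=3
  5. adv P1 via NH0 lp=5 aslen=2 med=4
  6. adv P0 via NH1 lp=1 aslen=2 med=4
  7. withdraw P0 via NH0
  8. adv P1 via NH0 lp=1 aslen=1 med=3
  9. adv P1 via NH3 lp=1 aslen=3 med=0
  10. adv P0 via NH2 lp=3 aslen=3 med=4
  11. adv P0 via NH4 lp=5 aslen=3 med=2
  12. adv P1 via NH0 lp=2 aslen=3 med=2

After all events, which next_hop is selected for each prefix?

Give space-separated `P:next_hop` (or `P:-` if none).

Answer: P0:NH4 P1:NH0 P2:NH2

Derivation:
Op 1: best P0=NH1 P1=- P2=-
Op 2: best P0=NH1 P1=- P2=NH2
Op 3: best P0=NH3 P1=- P2=NH2
Op 4: best P0=NH0 P1=- P2=NH2
Op 5: best P0=NH0 P1=NH0 P2=NH2
Op 6: best P0=NH0 P1=NH0 P2=NH2
Op 7: best P0=NH3 P1=NH0 P2=NH2
Op 8: best P0=NH3 P1=NH0 P2=NH2
Op 9: best P0=NH3 P1=NH0 P2=NH2
Op 10: best P0=NH2 P1=NH0 P2=NH2
Op 11: best P0=NH4 P1=NH0 P2=NH2
Op 12: best P0=NH4 P1=NH0 P2=NH2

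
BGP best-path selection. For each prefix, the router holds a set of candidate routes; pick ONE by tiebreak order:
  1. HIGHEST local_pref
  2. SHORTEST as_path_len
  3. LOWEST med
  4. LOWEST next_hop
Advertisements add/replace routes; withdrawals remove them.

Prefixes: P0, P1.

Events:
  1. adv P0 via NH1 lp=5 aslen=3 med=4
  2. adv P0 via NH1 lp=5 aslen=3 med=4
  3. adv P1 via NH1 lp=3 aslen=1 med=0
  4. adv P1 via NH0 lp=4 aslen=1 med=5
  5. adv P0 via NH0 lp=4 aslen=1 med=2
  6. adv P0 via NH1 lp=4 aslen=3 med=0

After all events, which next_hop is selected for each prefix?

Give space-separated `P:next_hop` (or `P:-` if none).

Answer: P0:NH0 P1:NH0

Derivation:
Op 1: best P0=NH1 P1=-
Op 2: best P0=NH1 P1=-
Op 3: best P0=NH1 P1=NH1
Op 4: best P0=NH1 P1=NH0
Op 5: best P0=NH1 P1=NH0
Op 6: best P0=NH0 P1=NH0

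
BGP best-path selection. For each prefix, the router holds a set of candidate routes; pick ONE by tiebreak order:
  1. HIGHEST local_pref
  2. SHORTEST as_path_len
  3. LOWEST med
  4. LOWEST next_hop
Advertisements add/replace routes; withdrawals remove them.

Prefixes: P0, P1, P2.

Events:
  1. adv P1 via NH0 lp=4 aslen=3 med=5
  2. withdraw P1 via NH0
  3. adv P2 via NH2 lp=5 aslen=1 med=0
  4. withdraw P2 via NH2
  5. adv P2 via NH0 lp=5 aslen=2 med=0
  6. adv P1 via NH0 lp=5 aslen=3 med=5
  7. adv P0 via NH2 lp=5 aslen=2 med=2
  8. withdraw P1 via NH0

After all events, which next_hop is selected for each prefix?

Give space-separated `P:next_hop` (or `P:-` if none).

Answer: P0:NH2 P1:- P2:NH0

Derivation:
Op 1: best P0=- P1=NH0 P2=-
Op 2: best P0=- P1=- P2=-
Op 3: best P0=- P1=- P2=NH2
Op 4: best P0=- P1=- P2=-
Op 5: best P0=- P1=- P2=NH0
Op 6: best P0=- P1=NH0 P2=NH0
Op 7: best P0=NH2 P1=NH0 P2=NH0
Op 8: best P0=NH2 P1=- P2=NH0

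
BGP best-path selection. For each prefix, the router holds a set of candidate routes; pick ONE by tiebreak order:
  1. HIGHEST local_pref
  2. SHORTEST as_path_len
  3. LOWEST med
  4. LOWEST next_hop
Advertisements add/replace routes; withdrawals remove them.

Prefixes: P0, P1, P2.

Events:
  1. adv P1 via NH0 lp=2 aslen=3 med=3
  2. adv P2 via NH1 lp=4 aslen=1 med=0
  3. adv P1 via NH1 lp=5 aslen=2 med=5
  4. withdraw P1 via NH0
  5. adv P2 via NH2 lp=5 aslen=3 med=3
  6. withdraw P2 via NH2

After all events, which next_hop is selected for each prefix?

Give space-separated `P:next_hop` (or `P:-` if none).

Op 1: best P0=- P1=NH0 P2=-
Op 2: best P0=- P1=NH0 P2=NH1
Op 3: best P0=- P1=NH1 P2=NH1
Op 4: best P0=- P1=NH1 P2=NH1
Op 5: best P0=- P1=NH1 P2=NH2
Op 6: best P0=- P1=NH1 P2=NH1

Answer: P0:- P1:NH1 P2:NH1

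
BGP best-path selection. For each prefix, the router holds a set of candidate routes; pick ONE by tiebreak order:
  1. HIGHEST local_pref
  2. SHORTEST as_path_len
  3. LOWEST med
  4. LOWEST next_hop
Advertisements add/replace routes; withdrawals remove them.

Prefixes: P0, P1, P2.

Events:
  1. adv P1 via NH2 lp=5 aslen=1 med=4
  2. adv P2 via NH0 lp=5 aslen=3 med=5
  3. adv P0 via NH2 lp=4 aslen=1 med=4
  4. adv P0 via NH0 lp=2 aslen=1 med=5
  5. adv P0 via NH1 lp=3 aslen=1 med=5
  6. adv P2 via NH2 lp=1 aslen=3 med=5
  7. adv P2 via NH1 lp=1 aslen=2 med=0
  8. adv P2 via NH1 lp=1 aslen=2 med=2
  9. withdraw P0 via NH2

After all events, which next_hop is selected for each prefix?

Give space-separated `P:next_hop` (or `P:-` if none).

Answer: P0:NH1 P1:NH2 P2:NH0

Derivation:
Op 1: best P0=- P1=NH2 P2=-
Op 2: best P0=- P1=NH2 P2=NH0
Op 3: best P0=NH2 P1=NH2 P2=NH0
Op 4: best P0=NH2 P1=NH2 P2=NH0
Op 5: best P0=NH2 P1=NH2 P2=NH0
Op 6: best P0=NH2 P1=NH2 P2=NH0
Op 7: best P0=NH2 P1=NH2 P2=NH0
Op 8: best P0=NH2 P1=NH2 P2=NH0
Op 9: best P0=NH1 P1=NH2 P2=NH0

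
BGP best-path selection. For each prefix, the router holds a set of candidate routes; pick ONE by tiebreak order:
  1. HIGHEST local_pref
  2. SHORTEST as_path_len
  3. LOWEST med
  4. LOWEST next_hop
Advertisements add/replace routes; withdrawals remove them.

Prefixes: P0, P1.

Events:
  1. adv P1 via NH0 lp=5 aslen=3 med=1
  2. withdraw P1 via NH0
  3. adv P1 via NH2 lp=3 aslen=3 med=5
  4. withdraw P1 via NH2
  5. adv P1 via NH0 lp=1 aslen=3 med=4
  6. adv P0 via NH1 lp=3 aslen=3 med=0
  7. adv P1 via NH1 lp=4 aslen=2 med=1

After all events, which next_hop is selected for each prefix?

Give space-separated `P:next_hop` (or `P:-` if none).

Answer: P0:NH1 P1:NH1

Derivation:
Op 1: best P0=- P1=NH0
Op 2: best P0=- P1=-
Op 3: best P0=- P1=NH2
Op 4: best P0=- P1=-
Op 5: best P0=- P1=NH0
Op 6: best P0=NH1 P1=NH0
Op 7: best P0=NH1 P1=NH1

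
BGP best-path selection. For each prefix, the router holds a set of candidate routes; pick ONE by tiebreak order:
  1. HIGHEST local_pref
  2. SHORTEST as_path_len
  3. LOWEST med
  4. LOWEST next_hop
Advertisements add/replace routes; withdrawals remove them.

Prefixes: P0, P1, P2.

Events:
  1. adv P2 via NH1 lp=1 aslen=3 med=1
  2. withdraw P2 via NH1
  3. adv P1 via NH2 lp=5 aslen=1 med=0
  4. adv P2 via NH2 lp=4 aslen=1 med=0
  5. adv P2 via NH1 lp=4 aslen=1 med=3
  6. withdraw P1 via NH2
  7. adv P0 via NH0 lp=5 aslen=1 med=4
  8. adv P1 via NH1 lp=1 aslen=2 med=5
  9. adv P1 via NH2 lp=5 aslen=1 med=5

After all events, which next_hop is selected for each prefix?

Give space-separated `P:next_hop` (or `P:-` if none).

Op 1: best P0=- P1=- P2=NH1
Op 2: best P0=- P1=- P2=-
Op 3: best P0=- P1=NH2 P2=-
Op 4: best P0=- P1=NH2 P2=NH2
Op 5: best P0=- P1=NH2 P2=NH2
Op 6: best P0=- P1=- P2=NH2
Op 7: best P0=NH0 P1=- P2=NH2
Op 8: best P0=NH0 P1=NH1 P2=NH2
Op 9: best P0=NH0 P1=NH2 P2=NH2

Answer: P0:NH0 P1:NH2 P2:NH2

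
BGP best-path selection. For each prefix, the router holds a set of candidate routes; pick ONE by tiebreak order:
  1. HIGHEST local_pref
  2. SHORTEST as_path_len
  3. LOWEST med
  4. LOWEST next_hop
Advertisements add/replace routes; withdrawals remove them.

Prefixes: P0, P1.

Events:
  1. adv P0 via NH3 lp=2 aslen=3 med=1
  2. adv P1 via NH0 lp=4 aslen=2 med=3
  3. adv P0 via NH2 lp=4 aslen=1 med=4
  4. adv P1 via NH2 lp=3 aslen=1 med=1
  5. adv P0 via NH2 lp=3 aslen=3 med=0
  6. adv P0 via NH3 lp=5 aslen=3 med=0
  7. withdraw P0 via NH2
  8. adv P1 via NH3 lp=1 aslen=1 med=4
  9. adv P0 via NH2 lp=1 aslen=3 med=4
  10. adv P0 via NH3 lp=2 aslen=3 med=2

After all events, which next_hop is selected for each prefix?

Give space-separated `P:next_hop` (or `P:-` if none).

Op 1: best P0=NH3 P1=-
Op 2: best P0=NH3 P1=NH0
Op 3: best P0=NH2 P1=NH0
Op 4: best P0=NH2 P1=NH0
Op 5: best P0=NH2 P1=NH0
Op 6: best P0=NH3 P1=NH0
Op 7: best P0=NH3 P1=NH0
Op 8: best P0=NH3 P1=NH0
Op 9: best P0=NH3 P1=NH0
Op 10: best P0=NH3 P1=NH0

Answer: P0:NH3 P1:NH0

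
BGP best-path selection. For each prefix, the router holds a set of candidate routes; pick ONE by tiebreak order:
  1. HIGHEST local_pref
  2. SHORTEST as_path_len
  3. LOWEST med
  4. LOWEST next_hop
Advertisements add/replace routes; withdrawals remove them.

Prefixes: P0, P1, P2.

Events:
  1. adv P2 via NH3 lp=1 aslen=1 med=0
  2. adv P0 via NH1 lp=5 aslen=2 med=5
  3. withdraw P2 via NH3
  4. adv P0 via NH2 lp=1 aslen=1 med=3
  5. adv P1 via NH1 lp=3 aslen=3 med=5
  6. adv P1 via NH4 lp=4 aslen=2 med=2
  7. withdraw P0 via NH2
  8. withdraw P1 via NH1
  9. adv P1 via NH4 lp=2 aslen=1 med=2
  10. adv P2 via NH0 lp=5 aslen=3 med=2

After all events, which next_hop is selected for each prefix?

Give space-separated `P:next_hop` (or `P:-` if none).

Answer: P0:NH1 P1:NH4 P2:NH0

Derivation:
Op 1: best P0=- P1=- P2=NH3
Op 2: best P0=NH1 P1=- P2=NH3
Op 3: best P0=NH1 P1=- P2=-
Op 4: best P0=NH1 P1=- P2=-
Op 5: best P0=NH1 P1=NH1 P2=-
Op 6: best P0=NH1 P1=NH4 P2=-
Op 7: best P0=NH1 P1=NH4 P2=-
Op 8: best P0=NH1 P1=NH4 P2=-
Op 9: best P0=NH1 P1=NH4 P2=-
Op 10: best P0=NH1 P1=NH4 P2=NH0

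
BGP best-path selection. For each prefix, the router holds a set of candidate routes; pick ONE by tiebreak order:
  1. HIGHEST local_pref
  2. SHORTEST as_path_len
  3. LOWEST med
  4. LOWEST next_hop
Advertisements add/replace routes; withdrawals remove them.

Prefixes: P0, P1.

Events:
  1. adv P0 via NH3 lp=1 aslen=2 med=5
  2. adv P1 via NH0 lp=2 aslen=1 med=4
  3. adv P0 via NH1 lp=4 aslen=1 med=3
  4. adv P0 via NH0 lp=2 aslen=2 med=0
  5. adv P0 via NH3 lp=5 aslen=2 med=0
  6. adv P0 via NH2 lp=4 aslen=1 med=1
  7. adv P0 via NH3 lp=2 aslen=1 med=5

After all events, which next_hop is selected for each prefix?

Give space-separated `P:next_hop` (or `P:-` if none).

Op 1: best P0=NH3 P1=-
Op 2: best P0=NH3 P1=NH0
Op 3: best P0=NH1 P1=NH0
Op 4: best P0=NH1 P1=NH0
Op 5: best P0=NH3 P1=NH0
Op 6: best P0=NH3 P1=NH0
Op 7: best P0=NH2 P1=NH0

Answer: P0:NH2 P1:NH0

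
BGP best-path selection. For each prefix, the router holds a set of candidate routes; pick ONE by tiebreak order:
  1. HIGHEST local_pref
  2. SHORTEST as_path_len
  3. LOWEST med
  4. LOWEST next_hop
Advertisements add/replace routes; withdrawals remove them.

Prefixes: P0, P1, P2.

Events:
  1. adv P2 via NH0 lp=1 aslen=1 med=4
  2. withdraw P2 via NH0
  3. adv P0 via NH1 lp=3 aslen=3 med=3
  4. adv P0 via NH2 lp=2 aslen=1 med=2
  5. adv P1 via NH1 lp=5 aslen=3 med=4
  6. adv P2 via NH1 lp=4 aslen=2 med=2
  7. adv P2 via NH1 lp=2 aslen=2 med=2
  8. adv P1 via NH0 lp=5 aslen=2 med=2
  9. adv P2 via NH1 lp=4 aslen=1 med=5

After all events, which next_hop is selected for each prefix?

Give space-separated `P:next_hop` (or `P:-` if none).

Op 1: best P0=- P1=- P2=NH0
Op 2: best P0=- P1=- P2=-
Op 3: best P0=NH1 P1=- P2=-
Op 4: best P0=NH1 P1=- P2=-
Op 5: best P0=NH1 P1=NH1 P2=-
Op 6: best P0=NH1 P1=NH1 P2=NH1
Op 7: best P0=NH1 P1=NH1 P2=NH1
Op 8: best P0=NH1 P1=NH0 P2=NH1
Op 9: best P0=NH1 P1=NH0 P2=NH1

Answer: P0:NH1 P1:NH0 P2:NH1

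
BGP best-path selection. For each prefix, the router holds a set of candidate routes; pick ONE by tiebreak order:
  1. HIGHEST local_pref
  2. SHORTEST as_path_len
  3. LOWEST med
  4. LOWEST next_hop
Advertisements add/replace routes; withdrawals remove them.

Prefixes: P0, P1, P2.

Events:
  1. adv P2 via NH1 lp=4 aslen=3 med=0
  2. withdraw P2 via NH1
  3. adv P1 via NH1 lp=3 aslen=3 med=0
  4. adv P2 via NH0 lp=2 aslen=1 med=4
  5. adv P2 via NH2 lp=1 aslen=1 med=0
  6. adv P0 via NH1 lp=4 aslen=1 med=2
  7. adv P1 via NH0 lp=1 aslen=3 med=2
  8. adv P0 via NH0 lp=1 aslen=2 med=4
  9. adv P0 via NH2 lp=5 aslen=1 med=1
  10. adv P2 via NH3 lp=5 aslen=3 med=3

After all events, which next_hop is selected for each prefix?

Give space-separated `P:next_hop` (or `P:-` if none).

Answer: P0:NH2 P1:NH1 P2:NH3

Derivation:
Op 1: best P0=- P1=- P2=NH1
Op 2: best P0=- P1=- P2=-
Op 3: best P0=- P1=NH1 P2=-
Op 4: best P0=- P1=NH1 P2=NH0
Op 5: best P0=- P1=NH1 P2=NH0
Op 6: best P0=NH1 P1=NH1 P2=NH0
Op 7: best P0=NH1 P1=NH1 P2=NH0
Op 8: best P0=NH1 P1=NH1 P2=NH0
Op 9: best P0=NH2 P1=NH1 P2=NH0
Op 10: best P0=NH2 P1=NH1 P2=NH3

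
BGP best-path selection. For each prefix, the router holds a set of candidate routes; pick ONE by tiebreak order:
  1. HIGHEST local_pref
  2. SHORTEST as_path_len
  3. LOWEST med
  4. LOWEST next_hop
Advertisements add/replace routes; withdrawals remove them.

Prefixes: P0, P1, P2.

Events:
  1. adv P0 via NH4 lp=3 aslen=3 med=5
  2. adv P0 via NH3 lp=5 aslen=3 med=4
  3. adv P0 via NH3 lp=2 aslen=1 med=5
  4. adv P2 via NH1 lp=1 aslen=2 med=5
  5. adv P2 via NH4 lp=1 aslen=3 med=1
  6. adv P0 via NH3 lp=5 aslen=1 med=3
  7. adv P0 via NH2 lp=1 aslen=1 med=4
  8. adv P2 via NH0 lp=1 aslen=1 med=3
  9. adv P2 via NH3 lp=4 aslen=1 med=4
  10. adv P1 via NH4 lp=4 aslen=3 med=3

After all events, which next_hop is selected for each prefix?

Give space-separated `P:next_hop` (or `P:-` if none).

Answer: P0:NH3 P1:NH4 P2:NH3

Derivation:
Op 1: best P0=NH4 P1=- P2=-
Op 2: best P0=NH3 P1=- P2=-
Op 3: best P0=NH4 P1=- P2=-
Op 4: best P0=NH4 P1=- P2=NH1
Op 5: best P0=NH4 P1=- P2=NH1
Op 6: best P0=NH3 P1=- P2=NH1
Op 7: best P0=NH3 P1=- P2=NH1
Op 8: best P0=NH3 P1=- P2=NH0
Op 9: best P0=NH3 P1=- P2=NH3
Op 10: best P0=NH3 P1=NH4 P2=NH3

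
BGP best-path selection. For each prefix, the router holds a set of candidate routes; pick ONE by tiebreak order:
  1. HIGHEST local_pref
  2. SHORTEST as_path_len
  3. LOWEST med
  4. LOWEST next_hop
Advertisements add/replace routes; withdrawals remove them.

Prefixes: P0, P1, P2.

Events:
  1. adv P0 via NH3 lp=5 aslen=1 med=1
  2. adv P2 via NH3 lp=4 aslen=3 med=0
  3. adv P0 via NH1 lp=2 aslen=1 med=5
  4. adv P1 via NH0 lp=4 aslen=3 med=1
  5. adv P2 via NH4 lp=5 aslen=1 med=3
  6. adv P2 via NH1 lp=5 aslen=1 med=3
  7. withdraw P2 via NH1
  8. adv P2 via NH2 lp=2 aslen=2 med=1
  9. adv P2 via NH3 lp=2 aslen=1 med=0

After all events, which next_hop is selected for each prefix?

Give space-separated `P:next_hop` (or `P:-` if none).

Op 1: best P0=NH3 P1=- P2=-
Op 2: best P0=NH3 P1=- P2=NH3
Op 3: best P0=NH3 P1=- P2=NH3
Op 4: best P0=NH3 P1=NH0 P2=NH3
Op 5: best P0=NH3 P1=NH0 P2=NH4
Op 6: best P0=NH3 P1=NH0 P2=NH1
Op 7: best P0=NH3 P1=NH0 P2=NH4
Op 8: best P0=NH3 P1=NH0 P2=NH4
Op 9: best P0=NH3 P1=NH0 P2=NH4

Answer: P0:NH3 P1:NH0 P2:NH4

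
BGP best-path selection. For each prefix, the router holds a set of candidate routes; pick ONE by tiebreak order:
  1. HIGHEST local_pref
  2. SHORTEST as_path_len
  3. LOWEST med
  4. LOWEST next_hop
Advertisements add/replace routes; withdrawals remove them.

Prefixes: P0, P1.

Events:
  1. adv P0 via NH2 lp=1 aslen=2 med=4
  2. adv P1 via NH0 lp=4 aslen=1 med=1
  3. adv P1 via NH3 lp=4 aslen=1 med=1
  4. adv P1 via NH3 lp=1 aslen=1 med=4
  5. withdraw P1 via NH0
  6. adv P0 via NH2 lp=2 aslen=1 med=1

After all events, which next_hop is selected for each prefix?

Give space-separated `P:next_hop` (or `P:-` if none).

Op 1: best P0=NH2 P1=-
Op 2: best P0=NH2 P1=NH0
Op 3: best P0=NH2 P1=NH0
Op 4: best P0=NH2 P1=NH0
Op 5: best P0=NH2 P1=NH3
Op 6: best P0=NH2 P1=NH3

Answer: P0:NH2 P1:NH3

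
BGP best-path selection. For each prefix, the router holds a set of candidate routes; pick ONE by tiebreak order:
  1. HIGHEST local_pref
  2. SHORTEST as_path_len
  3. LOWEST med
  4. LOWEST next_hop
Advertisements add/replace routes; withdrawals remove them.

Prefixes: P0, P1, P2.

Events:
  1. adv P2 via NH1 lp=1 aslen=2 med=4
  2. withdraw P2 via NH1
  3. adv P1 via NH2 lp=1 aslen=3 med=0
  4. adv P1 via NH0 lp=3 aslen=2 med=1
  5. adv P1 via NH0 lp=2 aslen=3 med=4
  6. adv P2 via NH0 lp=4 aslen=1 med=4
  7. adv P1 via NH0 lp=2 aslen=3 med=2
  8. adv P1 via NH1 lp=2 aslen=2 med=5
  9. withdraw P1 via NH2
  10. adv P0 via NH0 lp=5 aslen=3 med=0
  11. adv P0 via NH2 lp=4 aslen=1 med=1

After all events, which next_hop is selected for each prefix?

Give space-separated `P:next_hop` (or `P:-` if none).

Answer: P0:NH0 P1:NH1 P2:NH0

Derivation:
Op 1: best P0=- P1=- P2=NH1
Op 2: best P0=- P1=- P2=-
Op 3: best P0=- P1=NH2 P2=-
Op 4: best P0=- P1=NH0 P2=-
Op 5: best P0=- P1=NH0 P2=-
Op 6: best P0=- P1=NH0 P2=NH0
Op 7: best P0=- P1=NH0 P2=NH0
Op 8: best P0=- P1=NH1 P2=NH0
Op 9: best P0=- P1=NH1 P2=NH0
Op 10: best P0=NH0 P1=NH1 P2=NH0
Op 11: best P0=NH0 P1=NH1 P2=NH0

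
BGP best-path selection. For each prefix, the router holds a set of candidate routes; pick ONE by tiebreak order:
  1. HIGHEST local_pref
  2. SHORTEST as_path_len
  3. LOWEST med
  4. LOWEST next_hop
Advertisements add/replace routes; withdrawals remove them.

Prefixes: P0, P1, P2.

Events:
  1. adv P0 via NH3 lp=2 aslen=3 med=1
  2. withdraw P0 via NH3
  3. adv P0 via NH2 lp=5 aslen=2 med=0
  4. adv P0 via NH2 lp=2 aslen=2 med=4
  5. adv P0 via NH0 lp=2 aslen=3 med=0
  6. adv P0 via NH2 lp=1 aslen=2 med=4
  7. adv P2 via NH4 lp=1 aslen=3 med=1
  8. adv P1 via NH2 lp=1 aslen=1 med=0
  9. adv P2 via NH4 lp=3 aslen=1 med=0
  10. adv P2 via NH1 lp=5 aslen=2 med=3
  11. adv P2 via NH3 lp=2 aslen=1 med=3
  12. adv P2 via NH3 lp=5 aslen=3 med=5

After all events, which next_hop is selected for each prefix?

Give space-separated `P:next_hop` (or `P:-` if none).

Op 1: best P0=NH3 P1=- P2=-
Op 2: best P0=- P1=- P2=-
Op 3: best P0=NH2 P1=- P2=-
Op 4: best P0=NH2 P1=- P2=-
Op 5: best P0=NH2 P1=- P2=-
Op 6: best P0=NH0 P1=- P2=-
Op 7: best P0=NH0 P1=- P2=NH4
Op 8: best P0=NH0 P1=NH2 P2=NH4
Op 9: best P0=NH0 P1=NH2 P2=NH4
Op 10: best P0=NH0 P1=NH2 P2=NH1
Op 11: best P0=NH0 P1=NH2 P2=NH1
Op 12: best P0=NH0 P1=NH2 P2=NH1

Answer: P0:NH0 P1:NH2 P2:NH1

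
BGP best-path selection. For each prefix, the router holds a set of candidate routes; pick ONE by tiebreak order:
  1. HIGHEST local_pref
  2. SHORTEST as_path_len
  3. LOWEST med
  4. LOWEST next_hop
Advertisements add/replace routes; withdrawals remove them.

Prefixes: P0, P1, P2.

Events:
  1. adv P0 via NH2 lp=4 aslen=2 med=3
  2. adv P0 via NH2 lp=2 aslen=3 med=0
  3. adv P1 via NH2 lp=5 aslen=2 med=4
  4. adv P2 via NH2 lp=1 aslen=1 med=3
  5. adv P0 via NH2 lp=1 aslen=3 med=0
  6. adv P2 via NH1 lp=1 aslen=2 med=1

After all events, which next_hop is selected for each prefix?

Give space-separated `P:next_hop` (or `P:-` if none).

Answer: P0:NH2 P1:NH2 P2:NH2

Derivation:
Op 1: best P0=NH2 P1=- P2=-
Op 2: best P0=NH2 P1=- P2=-
Op 3: best P0=NH2 P1=NH2 P2=-
Op 4: best P0=NH2 P1=NH2 P2=NH2
Op 5: best P0=NH2 P1=NH2 P2=NH2
Op 6: best P0=NH2 P1=NH2 P2=NH2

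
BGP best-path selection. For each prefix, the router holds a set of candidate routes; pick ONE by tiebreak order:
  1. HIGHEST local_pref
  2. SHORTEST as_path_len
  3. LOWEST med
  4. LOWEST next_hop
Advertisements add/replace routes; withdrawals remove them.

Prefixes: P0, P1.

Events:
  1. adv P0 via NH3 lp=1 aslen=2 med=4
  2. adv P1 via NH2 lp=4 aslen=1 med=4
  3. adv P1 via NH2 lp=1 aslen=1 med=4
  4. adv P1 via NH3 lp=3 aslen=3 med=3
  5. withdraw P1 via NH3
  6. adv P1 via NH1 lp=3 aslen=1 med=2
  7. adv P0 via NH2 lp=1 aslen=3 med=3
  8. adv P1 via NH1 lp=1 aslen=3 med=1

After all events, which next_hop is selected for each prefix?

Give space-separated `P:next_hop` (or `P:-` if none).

Answer: P0:NH3 P1:NH2

Derivation:
Op 1: best P0=NH3 P1=-
Op 2: best P0=NH3 P1=NH2
Op 3: best P0=NH3 P1=NH2
Op 4: best P0=NH3 P1=NH3
Op 5: best P0=NH3 P1=NH2
Op 6: best P0=NH3 P1=NH1
Op 7: best P0=NH3 P1=NH1
Op 8: best P0=NH3 P1=NH2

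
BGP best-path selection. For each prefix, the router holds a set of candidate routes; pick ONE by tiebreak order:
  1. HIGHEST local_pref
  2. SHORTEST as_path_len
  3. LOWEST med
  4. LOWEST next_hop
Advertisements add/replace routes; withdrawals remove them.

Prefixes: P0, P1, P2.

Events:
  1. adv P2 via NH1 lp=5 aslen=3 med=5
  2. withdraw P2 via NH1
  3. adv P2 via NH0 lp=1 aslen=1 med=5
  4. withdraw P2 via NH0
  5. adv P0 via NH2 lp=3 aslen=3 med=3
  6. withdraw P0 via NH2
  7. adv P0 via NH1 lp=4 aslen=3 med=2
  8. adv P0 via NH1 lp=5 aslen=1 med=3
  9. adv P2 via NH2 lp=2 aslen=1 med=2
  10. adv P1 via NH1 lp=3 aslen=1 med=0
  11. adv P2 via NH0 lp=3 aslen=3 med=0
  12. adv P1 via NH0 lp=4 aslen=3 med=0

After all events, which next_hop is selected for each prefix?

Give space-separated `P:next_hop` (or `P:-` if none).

Answer: P0:NH1 P1:NH0 P2:NH0

Derivation:
Op 1: best P0=- P1=- P2=NH1
Op 2: best P0=- P1=- P2=-
Op 3: best P0=- P1=- P2=NH0
Op 4: best P0=- P1=- P2=-
Op 5: best P0=NH2 P1=- P2=-
Op 6: best P0=- P1=- P2=-
Op 7: best P0=NH1 P1=- P2=-
Op 8: best P0=NH1 P1=- P2=-
Op 9: best P0=NH1 P1=- P2=NH2
Op 10: best P0=NH1 P1=NH1 P2=NH2
Op 11: best P0=NH1 P1=NH1 P2=NH0
Op 12: best P0=NH1 P1=NH0 P2=NH0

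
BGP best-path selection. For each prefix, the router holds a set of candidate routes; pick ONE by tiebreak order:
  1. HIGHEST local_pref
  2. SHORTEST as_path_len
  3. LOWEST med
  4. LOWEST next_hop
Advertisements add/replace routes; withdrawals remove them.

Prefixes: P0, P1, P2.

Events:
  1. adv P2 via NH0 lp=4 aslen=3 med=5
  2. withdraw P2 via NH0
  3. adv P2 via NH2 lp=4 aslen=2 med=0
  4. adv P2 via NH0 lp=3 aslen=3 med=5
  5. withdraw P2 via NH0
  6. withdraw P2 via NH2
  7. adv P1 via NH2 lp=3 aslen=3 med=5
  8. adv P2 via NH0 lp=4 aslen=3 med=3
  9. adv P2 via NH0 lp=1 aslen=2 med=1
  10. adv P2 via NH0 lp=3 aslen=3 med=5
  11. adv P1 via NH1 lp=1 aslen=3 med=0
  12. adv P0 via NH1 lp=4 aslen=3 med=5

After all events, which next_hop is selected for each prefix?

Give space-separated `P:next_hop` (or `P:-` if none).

Answer: P0:NH1 P1:NH2 P2:NH0

Derivation:
Op 1: best P0=- P1=- P2=NH0
Op 2: best P0=- P1=- P2=-
Op 3: best P0=- P1=- P2=NH2
Op 4: best P0=- P1=- P2=NH2
Op 5: best P0=- P1=- P2=NH2
Op 6: best P0=- P1=- P2=-
Op 7: best P0=- P1=NH2 P2=-
Op 8: best P0=- P1=NH2 P2=NH0
Op 9: best P0=- P1=NH2 P2=NH0
Op 10: best P0=- P1=NH2 P2=NH0
Op 11: best P0=- P1=NH2 P2=NH0
Op 12: best P0=NH1 P1=NH2 P2=NH0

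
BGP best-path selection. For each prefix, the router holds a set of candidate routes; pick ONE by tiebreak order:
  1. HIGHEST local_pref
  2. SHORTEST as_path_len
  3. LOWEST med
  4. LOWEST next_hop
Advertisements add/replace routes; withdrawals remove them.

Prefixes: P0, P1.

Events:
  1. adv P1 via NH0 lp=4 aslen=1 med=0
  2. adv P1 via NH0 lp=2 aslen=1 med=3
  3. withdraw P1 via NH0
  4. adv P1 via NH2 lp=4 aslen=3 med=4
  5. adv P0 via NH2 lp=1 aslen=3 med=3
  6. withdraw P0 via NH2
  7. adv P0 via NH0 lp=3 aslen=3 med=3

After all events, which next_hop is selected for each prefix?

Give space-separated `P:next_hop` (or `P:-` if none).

Answer: P0:NH0 P1:NH2

Derivation:
Op 1: best P0=- P1=NH0
Op 2: best P0=- P1=NH0
Op 3: best P0=- P1=-
Op 4: best P0=- P1=NH2
Op 5: best P0=NH2 P1=NH2
Op 6: best P0=- P1=NH2
Op 7: best P0=NH0 P1=NH2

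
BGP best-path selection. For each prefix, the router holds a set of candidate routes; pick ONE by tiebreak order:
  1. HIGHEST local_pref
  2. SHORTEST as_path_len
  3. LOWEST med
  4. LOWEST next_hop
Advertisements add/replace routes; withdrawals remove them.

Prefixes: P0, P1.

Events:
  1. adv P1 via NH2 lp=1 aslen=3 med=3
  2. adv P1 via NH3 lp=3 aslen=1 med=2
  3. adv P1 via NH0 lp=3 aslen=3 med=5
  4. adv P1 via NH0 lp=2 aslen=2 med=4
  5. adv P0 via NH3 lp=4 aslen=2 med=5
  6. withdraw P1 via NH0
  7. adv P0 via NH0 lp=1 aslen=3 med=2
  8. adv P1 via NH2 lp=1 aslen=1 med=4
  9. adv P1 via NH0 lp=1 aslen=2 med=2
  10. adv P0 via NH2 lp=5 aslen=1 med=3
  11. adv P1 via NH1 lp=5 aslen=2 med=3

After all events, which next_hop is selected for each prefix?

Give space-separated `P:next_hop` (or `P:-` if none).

Answer: P0:NH2 P1:NH1

Derivation:
Op 1: best P0=- P1=NH2
Op 2: best P0=- P1=NH3
Op 3: best P0=- P1=NH3
Op 4: best P0=- P1=NH3
Op 5: best P0=NH3 P1=NH3
Op 6: best P0=NH3 P1=NH3
Op 7: best P0=NH3 P1=NH3
Op 8: best P0=NH3 P1=NH3
Op 9: best P0=NH3 P1=NH3
Op 10: best P0=NH2 P1=NH3
Op 11: best P0=NH2 P1=NH1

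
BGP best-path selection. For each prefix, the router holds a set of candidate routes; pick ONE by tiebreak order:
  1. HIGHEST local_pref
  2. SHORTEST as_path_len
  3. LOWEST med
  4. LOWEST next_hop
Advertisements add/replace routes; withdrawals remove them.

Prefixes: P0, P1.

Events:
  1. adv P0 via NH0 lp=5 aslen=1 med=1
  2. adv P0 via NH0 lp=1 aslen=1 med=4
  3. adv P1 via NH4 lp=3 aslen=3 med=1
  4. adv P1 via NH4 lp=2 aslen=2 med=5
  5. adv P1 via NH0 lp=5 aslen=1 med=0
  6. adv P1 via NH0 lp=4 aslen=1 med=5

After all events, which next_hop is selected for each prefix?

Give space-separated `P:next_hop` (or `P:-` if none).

Op 1: best P0=NH0 P1=-
Op 2: best P0=NH0 P1=-
Op 3: best P0=NH0 P1=NH4
Op 4: best P0=NH0 P1=NH4
Op 5: best P0=NH0 P1=NH0
Op 6: best P0=NH0 P1=NH0

Answer: P0:NH0 P1:NH0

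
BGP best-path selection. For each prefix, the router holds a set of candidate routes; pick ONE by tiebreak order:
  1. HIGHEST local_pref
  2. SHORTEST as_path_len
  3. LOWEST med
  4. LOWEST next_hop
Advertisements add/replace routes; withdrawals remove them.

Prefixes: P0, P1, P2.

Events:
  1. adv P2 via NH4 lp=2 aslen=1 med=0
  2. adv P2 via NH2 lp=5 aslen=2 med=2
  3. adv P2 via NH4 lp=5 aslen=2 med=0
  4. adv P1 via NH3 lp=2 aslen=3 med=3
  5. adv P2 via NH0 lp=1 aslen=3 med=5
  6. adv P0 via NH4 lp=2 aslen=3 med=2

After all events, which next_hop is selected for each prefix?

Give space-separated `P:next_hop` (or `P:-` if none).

Op 1: best P0=- P1=- P2=NH4
Op 2: best P0=- P1=- P2=NH2
Op 3: best P0=- P1=- P2=NH4
Op 4: best P0=- P1=NH3 P2=NH4
Op 5: best P0=- P1=NH3 P2=NH4
Op 6: best P0=NH4 P1=NH3 P2=NH4

Answer: P0:NH4 P1:NH3 P2:NH4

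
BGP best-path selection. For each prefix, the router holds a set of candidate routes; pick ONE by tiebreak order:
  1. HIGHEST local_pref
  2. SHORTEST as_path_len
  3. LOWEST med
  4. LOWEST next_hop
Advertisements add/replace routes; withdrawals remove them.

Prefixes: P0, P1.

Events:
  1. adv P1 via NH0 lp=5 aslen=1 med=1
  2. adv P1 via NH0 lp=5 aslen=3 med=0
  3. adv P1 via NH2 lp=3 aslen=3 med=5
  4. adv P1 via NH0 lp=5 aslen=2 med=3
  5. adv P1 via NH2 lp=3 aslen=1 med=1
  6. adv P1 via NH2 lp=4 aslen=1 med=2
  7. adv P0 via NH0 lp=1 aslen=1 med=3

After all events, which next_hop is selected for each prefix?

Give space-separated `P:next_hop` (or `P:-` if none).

Op 1: best P0=- P1=NH0
Op 2: best P0=- P1=NH0
Op 3: best P0=- P1=NH0
Op 4: best P0=- P1=NH0
Op 5: best P0=- P1=NH0
Op 6: best P0=- P1=NH0
Op 7: best P0=NH0 P1=NH0

Answer: P0:NH0 P1:NH0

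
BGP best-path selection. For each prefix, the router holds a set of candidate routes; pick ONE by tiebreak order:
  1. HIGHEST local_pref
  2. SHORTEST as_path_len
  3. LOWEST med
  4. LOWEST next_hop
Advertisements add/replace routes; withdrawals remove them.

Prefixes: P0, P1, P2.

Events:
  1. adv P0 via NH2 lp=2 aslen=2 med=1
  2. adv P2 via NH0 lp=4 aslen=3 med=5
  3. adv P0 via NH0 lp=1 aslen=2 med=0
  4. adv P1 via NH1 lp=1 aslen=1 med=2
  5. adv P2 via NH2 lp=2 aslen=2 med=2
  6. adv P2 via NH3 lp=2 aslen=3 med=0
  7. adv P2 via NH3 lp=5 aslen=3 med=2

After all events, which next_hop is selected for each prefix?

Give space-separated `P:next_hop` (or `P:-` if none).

Answer: P0:NH2 P1:NH1 P2:NH3

Derivation:
Op 1: best P0=NH2 P1=- P2=-
Op 2: best P0=NH2 P1=- P2=NH0
Op 3: best P0=NH2 P1=- P2=NH0
Op 4: best P0=NH2 P1=NH1 P2=NH0
Op 5: best P0=NH2 P1=NH1 P2=NH0
Op 6: best P0=NH2 P1=NH1 P2=NH0
Op 7: best P0=NH2 P1=NH1 P2=NH3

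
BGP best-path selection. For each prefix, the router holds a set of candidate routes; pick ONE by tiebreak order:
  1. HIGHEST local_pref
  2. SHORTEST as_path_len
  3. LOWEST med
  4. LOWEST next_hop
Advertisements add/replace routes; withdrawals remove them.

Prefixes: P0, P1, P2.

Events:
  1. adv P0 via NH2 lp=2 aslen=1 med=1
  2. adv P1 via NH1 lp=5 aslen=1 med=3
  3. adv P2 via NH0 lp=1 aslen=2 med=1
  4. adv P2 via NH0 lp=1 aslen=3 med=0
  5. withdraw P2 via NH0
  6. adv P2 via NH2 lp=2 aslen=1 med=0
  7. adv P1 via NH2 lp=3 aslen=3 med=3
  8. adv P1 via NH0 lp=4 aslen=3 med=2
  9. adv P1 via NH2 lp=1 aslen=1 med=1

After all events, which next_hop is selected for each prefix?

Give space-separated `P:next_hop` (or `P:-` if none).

Answer: P0:NH2 P1:NH1 P2:NH2

Derivation:
Op 1: best P0=NH2 P1=- P2=-
Op 2: best P0=NH2 P1=NH1 P2=-
Op 3: best P0=NH2 P1=NH1 P2=NH0
Op 4: best P0=NH2 P1=NH1 P2=NH0
Op 5: best P0=NH2 P1=NH1 P2=-
Op 6: best P0=NH2 P1=NH1 P2=NH2
Op 7: best P0=NH2 P1=NH1 P2=NH2
Op 8: best P0=NH2 P1=NH1 P2=NH2
Op 9: best P0=NH2 P1=NH1 P2=NH2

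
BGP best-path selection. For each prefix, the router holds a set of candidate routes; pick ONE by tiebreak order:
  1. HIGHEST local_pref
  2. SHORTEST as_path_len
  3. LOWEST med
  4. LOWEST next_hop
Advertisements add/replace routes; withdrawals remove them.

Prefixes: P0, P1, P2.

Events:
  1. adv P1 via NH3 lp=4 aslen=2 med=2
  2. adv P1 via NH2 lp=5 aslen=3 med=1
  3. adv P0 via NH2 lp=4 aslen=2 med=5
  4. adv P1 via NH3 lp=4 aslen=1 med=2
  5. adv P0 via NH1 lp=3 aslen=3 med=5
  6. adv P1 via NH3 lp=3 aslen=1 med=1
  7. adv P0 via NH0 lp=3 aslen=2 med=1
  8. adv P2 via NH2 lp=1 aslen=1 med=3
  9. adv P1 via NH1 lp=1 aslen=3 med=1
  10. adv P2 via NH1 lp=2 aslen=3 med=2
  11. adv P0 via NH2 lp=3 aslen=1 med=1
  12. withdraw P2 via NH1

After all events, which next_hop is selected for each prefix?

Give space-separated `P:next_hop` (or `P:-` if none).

Answer: P0:NH2 P1:NH2 P2:NH2

Derivation:
Op 1: best P0=- P1=NH3 P2=-
Op 2: best P0=- P1=NH2 P2=-
Op 3: best P0=NH2 P1=NH2 P2=-
Op 4: best P0=NH2 P1=NH2 P2=-
Op 5: best P0=NH2 P1=NH2 P2=-
Op 6: best P0=NH2 P1=NH2 P2=-
Op 7: best P0=NH2 P1=NH2 P2=-
Op 8: best P0=NH2 P1=NH2 P2=NH2
Op 9: best P0=NH2 P1=NH2 P2=NH2
Op 10: best P0=NH2 P1=NH2 P2=NH1
Op 11: best P0=NH2 P1=NH2 P2=NH1
Op 12: best P0=NH2 P1=NH2 P2=NH2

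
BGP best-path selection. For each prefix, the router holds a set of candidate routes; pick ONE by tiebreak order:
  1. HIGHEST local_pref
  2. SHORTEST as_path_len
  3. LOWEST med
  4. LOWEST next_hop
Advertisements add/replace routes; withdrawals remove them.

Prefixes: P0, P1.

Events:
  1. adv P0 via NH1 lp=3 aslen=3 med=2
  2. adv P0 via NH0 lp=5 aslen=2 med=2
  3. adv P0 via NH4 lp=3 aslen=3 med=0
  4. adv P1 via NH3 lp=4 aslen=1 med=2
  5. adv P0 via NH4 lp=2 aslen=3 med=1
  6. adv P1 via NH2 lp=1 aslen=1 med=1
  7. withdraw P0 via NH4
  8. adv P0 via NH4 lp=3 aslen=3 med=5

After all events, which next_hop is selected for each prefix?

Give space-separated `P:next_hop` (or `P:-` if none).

Op 1: best P0=NH1 P1=-
Op 2: best P0=NH0 P1=-
Op 3: best P0=NH0 P1=-
Op 4: best P0=NH0 P1=NH3
Op 5: best P0=NH0 P1=NH3
Op 6: best P0=NH0 P1=NH3
Op 7: best P0=NH0 P1=NH3
Op 8: best P0=NH0 P1=NH3

Answer: P0:NH0 P1:NH3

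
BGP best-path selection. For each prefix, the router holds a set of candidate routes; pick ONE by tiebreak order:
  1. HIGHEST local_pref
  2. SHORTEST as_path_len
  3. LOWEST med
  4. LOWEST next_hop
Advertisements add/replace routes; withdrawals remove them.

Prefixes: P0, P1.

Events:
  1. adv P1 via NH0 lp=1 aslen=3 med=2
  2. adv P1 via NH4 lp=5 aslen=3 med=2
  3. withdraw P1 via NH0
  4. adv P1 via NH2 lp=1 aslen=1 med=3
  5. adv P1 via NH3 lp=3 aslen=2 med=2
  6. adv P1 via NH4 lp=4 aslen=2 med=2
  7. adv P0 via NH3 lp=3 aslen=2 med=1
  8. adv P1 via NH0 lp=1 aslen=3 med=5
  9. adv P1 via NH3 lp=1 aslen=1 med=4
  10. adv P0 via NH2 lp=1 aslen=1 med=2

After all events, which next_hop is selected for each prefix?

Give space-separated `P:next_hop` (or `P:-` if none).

Answer: P0:NH3 P1:NH4

Derivation:
Op 1: best P0=- P1=NH0
Op 2: best P0=- P1=NH4
Op 3: best P0=- P1=NH4
Op 4: best P0=- P1=NH4
Op 5: best P0=- P1=NH4
Op 6: best P0=- P1=NH4
Op 7: best P0=NH3 P1=NH4
Op 8: best P0=NH3 P1=NH4
Op 9: best P0=NH3 P1=NH4
Op 10: best P0=NH3 P1=NH4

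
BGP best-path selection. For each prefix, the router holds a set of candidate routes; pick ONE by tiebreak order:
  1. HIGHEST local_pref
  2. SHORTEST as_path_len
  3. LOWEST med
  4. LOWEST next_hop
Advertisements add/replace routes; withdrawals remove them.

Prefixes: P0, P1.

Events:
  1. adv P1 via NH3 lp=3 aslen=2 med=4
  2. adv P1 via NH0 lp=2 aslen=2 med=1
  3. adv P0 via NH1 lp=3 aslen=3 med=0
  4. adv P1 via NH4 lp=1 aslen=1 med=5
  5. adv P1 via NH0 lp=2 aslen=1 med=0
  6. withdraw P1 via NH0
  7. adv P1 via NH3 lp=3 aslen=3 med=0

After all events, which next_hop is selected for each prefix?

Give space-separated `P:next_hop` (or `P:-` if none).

Op 1: best P0=- P1=NH3
Op 2: best P0=- P1=NH3
Op 3: best P0=NH1 P1=NH3
Op 4: best P0=NH1 P1=NH3
Op 5: best P0=NH1 P1=NH3
Op 6: best P0=NH1 P1=NH3
Op 7: best P0=NH1 P1=NH3

Answer: P0:NH1 P1:NH3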